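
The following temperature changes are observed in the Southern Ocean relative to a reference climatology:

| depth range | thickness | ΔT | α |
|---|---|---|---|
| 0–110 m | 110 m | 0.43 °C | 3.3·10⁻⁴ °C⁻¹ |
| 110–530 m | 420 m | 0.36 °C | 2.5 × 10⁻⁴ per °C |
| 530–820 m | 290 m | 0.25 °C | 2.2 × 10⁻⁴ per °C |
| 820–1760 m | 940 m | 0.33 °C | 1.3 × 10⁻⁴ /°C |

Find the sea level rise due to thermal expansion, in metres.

3.3×10⁻⁴ × 110 × 0.43 = 0.015609 m
110–530 m: 0.36 × 2.5×10⁻⁴ × 420 = 0.03780 m
Layer 3: 0.25 × 2.2×10⁻⁴ × 290 = 0.01595 m
820–1760 m: 940 × 1.3×10⁻⁴ × 0.33 = 0.040326 m
Δh = 0.015609 + 0.03780 + 0.01595 + 0.040326 = 0.109685 m ≈ 0.11 m

Δh ≈ 0.11 m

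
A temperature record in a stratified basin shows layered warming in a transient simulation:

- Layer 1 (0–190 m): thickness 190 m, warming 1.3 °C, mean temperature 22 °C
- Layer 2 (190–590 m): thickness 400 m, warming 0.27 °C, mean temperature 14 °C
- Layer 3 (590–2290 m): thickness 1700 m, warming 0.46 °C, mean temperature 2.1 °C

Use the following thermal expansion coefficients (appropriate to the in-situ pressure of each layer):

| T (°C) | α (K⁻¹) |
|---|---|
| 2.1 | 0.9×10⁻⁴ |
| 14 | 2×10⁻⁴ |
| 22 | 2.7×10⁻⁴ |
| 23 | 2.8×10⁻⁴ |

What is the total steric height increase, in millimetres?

Layer 1 at 22 °C → α = 2.7×10⁻⁴ K⁻¹
Layer 2 at 14 °C → α = 2×10⁻⁴ K⁻¹
Layer 3 at 2.1 °C → α = 0.9×10⁻⁴ K⁻¹
0–190 m: 2.7×10⁻⁴ × 1.3 × 190 = 0.06669 m
400 × 0.27 × 2×10⁻⁴ = 0.02160 m
1700 × 0.9×10⁻⁴ × 0.46 = 0.07038 m
Δh = 0.06669 + 0.02160 + 0.07038 = 0.15867 m

159 mm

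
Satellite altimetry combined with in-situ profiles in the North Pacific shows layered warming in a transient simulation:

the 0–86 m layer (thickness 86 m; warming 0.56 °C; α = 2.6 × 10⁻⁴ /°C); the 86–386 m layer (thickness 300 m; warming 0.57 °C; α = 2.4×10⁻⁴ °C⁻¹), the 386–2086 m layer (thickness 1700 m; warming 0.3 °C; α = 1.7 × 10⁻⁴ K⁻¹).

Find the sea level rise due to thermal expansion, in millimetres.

Layer 1: 86 × 2.6×10⁻⁴ × 0.56 = 0.0125216 m
Layer 2: 300 × 2.4×10⁻⁴ × 0.57 = 0.04104 m
1700 × 1.7×10⁻⁴ × 0.3 = 0.08670 m
Δh = 0.0125216 + 0.04104 + 0.08670 = 0.1402616 m

Δh = 140 mm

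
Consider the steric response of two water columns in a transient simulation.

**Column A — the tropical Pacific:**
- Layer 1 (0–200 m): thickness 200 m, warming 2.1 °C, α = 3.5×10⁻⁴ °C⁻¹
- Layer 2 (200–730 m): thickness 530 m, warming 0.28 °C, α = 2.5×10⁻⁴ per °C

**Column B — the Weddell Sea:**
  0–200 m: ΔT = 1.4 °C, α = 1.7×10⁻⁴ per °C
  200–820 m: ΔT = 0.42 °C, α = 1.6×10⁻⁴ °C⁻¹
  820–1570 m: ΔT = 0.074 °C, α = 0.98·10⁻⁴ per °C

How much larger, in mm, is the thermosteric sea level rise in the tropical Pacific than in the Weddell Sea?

A 0–200 m: 2.1 × 3.5×10⁻⁴ × 200 = 0.14700 m
A 2.5×10⁻⁴ × 0.28 × 530 = 0.03710 m
A total: 0.18410 m
B Layer 1: 200 × 1.7×10⁻⁴ × 1.4 = 0.04760 m
B Layer 2: 1.6×10⁻⁴ × 0.42 × 620 = 0.041664 m
B 820–1570 m: 750 × 0.98×10⁻⁴ × 0.074 = 0.005439 m
B total: 0.094703 m
Difference: 0.18410 − 0.094703 = 0.089397 m

Δh_A − Δh_B ≈ 89 mm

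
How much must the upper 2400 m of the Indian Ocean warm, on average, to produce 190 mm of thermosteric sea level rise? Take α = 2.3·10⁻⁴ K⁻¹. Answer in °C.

ΔT = Δh/(αH) = 0.19 / (2.3×10⁻⁴ × 2400) ≈ 0.3442 °C

0.344 °C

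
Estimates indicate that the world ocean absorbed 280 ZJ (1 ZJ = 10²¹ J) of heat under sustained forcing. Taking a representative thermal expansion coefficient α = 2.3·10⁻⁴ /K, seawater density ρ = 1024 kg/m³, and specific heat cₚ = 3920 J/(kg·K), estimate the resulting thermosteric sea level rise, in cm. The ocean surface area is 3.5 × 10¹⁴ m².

Per unit area: Q = 280×10²¹ / (3.5×10¹⁴) = 8×10⁸ J/m²
Δh = αQ/(ρcₚ) = 2.3×10⁻⁴ × 8×10⁸ / (1024 × 3920) ≈ 0.045839 m

4.58 cm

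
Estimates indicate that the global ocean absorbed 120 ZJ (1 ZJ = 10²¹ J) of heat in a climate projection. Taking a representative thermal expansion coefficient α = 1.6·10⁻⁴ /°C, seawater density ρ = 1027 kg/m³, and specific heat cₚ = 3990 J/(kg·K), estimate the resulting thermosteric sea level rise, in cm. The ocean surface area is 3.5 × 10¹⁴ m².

Per unit area: Q = 120×10²¹ / (3.5×10¹⁴) ≈ 3.429×10⁸ J/m²
Δh = αQ/(ρcₚ) = 1.6×10⁻⁴ × 3.429×10⁸ / (1027 × 3990) ≈ 0.013389 m

Δh ≈ 1.34 cm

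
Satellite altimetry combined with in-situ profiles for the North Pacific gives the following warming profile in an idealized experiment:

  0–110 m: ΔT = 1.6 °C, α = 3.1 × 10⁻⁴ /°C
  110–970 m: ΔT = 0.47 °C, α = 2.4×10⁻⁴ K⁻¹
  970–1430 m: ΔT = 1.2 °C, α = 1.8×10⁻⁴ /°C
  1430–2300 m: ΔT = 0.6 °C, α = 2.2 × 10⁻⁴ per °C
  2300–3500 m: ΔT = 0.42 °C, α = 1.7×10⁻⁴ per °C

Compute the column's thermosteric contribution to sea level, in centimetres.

Layer 1: 3.1×10⁻⁴ × 110 × 1.6 = 0.05456 m
110–970 m: 0.47 × 860 × 2.4×10⁻⁴ = 0.097008 m
Layer 3: 460 × 1.2 × 1.8×10⁻⁴ = 0.09936 m
870 × 2.2×10⁻⁴ × 0.6 = 0.11484 m
1.7×10⁻⁴ × 0.42 × 1200 = 0.08568 m
Δh = 0.05456 + 0.097008 + 0.09936 + 0.11484 + 0.08568 = 0.451448 m ≈ 45.1 cm

about 45.1 cm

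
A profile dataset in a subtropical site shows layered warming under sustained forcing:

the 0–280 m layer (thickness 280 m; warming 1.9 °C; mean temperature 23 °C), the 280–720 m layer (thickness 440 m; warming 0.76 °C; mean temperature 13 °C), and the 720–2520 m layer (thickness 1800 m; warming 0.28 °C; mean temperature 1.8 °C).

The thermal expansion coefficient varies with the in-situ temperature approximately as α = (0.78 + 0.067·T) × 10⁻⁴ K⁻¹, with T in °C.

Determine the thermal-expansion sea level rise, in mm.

220 mm

Layer 1: α = (0.78 + 0.067×23)×10⁻⁴ = 2.321×10⁻⁴ K⁻¹
Layer 2: α = (0.78 + 0.067×13)×10⁻⁴ = 1.651×10⁻⁴ K⁻¹
Layer 3: α = (0.78 + 0.067×1.8)×10⁻⁴ = 0.9006×10⁻⁴ K⁻¹
280 × 2.321×10⁻⁴ × 1.9 = 0.1234772 m
280–720 m: 0.76 × 440 × 1.651×10⁻⁴ = 0.05520944 m
Layer 3: 0.28 × 0.9006×10⁻⁴ × 1800 = 0.04539024 m
Δh = 0.1234772 + 0.05520944 + 0.04539024 = 0.22407688 m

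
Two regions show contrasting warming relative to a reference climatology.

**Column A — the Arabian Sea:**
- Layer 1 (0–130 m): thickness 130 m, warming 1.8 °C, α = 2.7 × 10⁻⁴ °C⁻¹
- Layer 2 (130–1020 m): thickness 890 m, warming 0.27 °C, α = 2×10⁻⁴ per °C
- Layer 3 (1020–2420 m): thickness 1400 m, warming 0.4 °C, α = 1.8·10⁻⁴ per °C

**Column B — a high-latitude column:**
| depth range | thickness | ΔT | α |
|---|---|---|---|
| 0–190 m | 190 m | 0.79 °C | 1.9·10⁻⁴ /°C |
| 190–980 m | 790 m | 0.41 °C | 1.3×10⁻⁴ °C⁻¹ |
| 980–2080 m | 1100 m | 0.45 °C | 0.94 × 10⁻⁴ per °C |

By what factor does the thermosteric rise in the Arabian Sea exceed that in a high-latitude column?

A Layer 1: 130 × 2.7×10⁻⁴ × 1.8 = 0.06318 m
A Layer 2: 2×10⁻⁴ × 0.27 × 890 = 0.04806 m
A Layer 3: 1400 × 1.8×10⁻⁴ × 0.4 = 0.10080 m
A total: 0.21204 m
B 1.9×10⁻⁴ × 0.79 × 190 = 0.028519 m
B 190–980 m: 790 × 1.3×10⁻⁴ × 0.41 = 0.042107 m
B Layer 3: 1100 × 0.94×10⁻⁴ × 0.45 = 0.04653 m
B total: 0.117156 m
Ratio: 0.21204 / 0.117156 ≈ 1.810

a factor of 1.81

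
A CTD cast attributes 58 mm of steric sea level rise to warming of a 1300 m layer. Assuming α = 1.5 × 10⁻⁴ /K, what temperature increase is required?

ΔT = Δh/(αH) = 0.058 / (1.5×10⁻⁴ × 1300) ≈ 0.2974 K

0.297 K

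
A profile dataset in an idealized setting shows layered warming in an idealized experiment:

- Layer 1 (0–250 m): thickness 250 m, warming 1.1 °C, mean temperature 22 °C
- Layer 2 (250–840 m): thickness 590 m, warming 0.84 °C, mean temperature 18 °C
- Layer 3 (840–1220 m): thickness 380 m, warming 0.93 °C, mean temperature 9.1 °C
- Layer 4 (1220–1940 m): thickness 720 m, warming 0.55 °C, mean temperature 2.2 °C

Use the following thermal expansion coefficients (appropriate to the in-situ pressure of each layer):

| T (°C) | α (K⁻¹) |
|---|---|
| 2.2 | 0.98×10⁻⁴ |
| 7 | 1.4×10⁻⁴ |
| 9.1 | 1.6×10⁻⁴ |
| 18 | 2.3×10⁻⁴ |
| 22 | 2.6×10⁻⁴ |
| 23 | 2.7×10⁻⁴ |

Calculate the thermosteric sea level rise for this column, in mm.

280 mm

Layer 1 at 22 °C → α = 2.6×10⁻⁴ K⁻¹
Layer 2 at 18 °C → α = 2.3×10⁻⁴ K⁻¹
Layer 3 at 9.1 °C → α = 1.6×10⁻⁴ K⁻¹
Layer 4 at 2.2 °C → α = 0.98×10⁻⁴ K⁻¹
1.1 × 250 × 2.6×10⁻⁴ = 0.07150 m
Layer 2: 2.3×10⁻⁴ × 0.84 × 590 = 0.113988 m
0.93 × 380 × 1.6×10⁻⁴ = 0.056544 m
Layer 4: 720 × 0.55 × 0.98×10⁻⁴ = 0.038808 m
Δh = 0.07150 + 0.113988 + 0.056544 + 0.038808 = 0.28084 m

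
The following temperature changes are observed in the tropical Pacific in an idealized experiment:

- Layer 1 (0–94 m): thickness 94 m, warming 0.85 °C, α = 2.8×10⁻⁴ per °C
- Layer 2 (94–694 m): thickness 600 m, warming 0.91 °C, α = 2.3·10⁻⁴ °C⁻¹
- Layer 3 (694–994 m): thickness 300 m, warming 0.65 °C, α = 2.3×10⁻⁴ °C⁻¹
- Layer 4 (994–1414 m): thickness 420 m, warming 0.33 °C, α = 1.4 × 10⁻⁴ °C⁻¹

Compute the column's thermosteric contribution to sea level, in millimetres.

210 mm of thermosteric rise

0.85 × 94 × 2.8×10⁻⁴ = 0.022372 m
Layer 2: 0.91 × 2.3×10⁻⁴ × 600 = 0.12558 m
Layer 3: 300 × 0.65 × 2.3×10⁻⁴ = 0.04485 m
1.4×10⁻⁴ × 0.33 × 420 = 0.019404 m
Δh = 0.022372 + 0.12558 + 0.04485 + 0.019404 = 0.212206 m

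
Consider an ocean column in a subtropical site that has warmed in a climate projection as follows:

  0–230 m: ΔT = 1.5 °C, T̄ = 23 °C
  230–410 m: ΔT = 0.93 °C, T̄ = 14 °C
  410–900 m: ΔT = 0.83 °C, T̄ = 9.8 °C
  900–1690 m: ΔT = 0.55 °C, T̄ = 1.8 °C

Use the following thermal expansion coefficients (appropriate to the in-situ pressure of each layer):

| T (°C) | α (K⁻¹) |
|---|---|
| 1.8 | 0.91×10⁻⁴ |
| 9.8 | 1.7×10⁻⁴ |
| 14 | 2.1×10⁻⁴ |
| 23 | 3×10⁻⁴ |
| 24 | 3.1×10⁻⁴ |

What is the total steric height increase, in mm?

Layer 1 at 23 °C → α = 3×10⁻⁴ K⁻¹
Layer 2 at 14 °C → α = 2.1×10⁻⁴ K⁻¹
Layer 3 at 9.8 °C → α = 1.7×10⁻⁴ K⁻¹
Layer 4 at 1.8 °C → α = 0.91×10⁻⁴ K⁻¹
Layer 1: 3×10⁻⁴ × 1.5 × 230 = 0.10350 m
180 × 0.93 × 2.1×10⁻⁴ = 0.035154 m
410–900 m: 0.83 × 490 × 1.7×10⁻⁴ = 0.069139 m
900–1690 m: 0.55 × 0.91×10⁻⁴ × 790 = 0.0395395 m
Δh = 0.10350 + 0.035154 + 0.069139 + 0.0395395 = 0.2473325 m ≈ 247 mm

about 247 mm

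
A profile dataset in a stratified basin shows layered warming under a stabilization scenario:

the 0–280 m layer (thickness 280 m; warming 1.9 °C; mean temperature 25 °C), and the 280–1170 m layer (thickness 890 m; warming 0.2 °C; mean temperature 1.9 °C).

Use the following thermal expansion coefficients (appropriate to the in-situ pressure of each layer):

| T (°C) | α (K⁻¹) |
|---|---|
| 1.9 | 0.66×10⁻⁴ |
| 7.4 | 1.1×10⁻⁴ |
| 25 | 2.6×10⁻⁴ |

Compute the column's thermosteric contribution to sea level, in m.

Δh ≈ 0.150 m

Layer 1 at 25 °C → α = 2.6×10⁻⁴ K⁻¹
Layer 2 at 1.9 °C → α = 0.66×10⁻⁴ K⁻¹
Layer 1: 2.6×10⁻⁴ × 1.9 × 280 = 0.13832 m
280–1170 m: 0.2 × 0.66×10⁻⁴ × 890 = 0.011748 m
Δh = 0.13832 + 0.011748 = 0.150068 m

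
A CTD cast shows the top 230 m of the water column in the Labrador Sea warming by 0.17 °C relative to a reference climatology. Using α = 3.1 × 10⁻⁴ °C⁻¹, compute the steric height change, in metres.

0.012 m of thermosteric rise

Δh = αΔT·H = 3.1×10⁻⁴ × 0.17 × 230 = 0.012121 m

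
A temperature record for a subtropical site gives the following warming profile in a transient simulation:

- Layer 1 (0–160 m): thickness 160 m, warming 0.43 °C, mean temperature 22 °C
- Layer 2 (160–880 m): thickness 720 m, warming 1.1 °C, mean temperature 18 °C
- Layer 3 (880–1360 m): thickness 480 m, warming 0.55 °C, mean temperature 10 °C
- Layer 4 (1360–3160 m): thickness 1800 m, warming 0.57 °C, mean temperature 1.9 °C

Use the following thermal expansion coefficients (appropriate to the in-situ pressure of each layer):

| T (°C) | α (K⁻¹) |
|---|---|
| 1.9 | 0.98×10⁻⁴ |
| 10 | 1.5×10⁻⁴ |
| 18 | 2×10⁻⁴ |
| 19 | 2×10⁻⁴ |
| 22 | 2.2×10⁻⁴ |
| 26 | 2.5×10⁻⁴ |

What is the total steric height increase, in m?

Layer 1 at 22 °C → α = 2.2×10⁻⁴ K⁻¹
Layer 2 at 18 °C → α = 2×10⁻⁴ K⁻¹
Layer 3 at 10 °C → α = 1.5×10⁻⁴ K⁻¹
Layer 4 at 1.9 °C → α = 0.98×10⁻⁴ K⁻¹
Layer 1: 2.2×10⁻⁴ × 160 × 0.43 = 0.015136 m
Layer 2: 1.1 × 720 × 2×10⁻⁴ = 0.15840 m
880–1360 m: 0.55 × 1.5×10⁻⁴ × 480 = 0.03960 m
Layer 4: 1800 × 0.57 × 0.98×10⁻⁴ = 0.100548 m
Δh = 0.015136 + 0.15840 + 0.03960 + 0.100548 = 0.313684 m

0.314 m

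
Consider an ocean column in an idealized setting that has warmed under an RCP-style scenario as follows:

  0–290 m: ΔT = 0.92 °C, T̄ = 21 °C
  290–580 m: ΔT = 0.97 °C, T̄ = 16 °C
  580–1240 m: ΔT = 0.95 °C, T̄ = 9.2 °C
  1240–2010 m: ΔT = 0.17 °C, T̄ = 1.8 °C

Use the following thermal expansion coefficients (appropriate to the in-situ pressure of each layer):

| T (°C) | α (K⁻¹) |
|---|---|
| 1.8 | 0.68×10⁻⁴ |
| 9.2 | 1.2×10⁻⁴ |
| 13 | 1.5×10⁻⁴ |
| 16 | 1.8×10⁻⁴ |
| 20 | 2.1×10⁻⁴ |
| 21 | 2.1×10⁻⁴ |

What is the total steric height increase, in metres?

0.191 m

Layer 1 at 21 °C → α = 2.1×10⁻⁴ K⁻¹
Layer 2 at 16 °C → α = 1.8×10⁻⁴ K⁻¹
Layer 3 at 9.2 °C → α = 1.2×10⁻⁴ K⁻¹
Layer 4 at 1.8 °C → α = 0.68×10⁻⁴ K⁻¹
0.92 × 2.1×10⁻⁴ × 290 = 0.056028 m
290 × 1.8×10⁻⁴ × 0.97 = 0.050634 m
Layer 3: 660 × 0.95 × 1.2×10⁻⁴ = 0.07524 m
Layer 4: 0.17 × 0.68×10⁻⁴ × 770 = 0.0089012 m
Δh = 0.056028 + 0.050634 + 0.07524 + 0.0089012 = 0.1908032 m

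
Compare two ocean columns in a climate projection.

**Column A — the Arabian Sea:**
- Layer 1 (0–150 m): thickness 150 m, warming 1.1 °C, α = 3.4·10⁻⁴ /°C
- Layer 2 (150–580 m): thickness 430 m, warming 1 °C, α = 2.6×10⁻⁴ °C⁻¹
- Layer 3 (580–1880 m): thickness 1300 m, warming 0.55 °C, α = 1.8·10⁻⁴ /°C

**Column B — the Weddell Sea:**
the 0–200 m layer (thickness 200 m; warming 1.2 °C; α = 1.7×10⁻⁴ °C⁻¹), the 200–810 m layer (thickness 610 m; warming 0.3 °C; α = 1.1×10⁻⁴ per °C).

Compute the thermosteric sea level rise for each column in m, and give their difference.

A: 0.30 m; B: 0.061 m; difference 0.24 m

A Layer 1: 150 × 3.4×10⁻⁴ × 1.1 = 0.05610 m
A 430 × 1 × 2.6×10⁻⁴ = 0.11180 m
A 1.8×10⁻⁴ × 0.55 × 1300 = 0.12870 m
A total: 0.29660 m
B 0–200 m: 1.7×10⁻⁴ × 200 × 1.2 = 0.04080 m
B Layer 2: 1.1×10⁻⁴ × 610 × 0.3 = 0.02013 m
B total: 0.06093 m
Difference: 0.29660 − 0.06093 = 0.23567 m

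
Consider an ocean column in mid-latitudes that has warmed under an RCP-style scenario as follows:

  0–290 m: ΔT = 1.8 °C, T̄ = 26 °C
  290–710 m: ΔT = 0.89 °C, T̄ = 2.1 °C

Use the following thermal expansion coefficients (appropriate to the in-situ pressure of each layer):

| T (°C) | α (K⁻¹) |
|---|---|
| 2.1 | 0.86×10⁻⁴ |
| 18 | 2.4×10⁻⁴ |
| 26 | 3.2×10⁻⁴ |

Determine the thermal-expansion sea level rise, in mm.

Δh = 200 mm

Layer 1 at 26 °C → α = 3.2×10⁻⁴ K⁻¹
Layer 2 at 2.1 °C → α = 0.86×10⁻⁴ K⁻¹
0–290 m: 3.2×10⁻⁴ × 290 × 1.8 = 0.16704 m
420 × 0.86×10⁻⁴ × 0.89 = 0.0321468 m
Δh = 0.16704 + 0.0321468 = 0.1991868 m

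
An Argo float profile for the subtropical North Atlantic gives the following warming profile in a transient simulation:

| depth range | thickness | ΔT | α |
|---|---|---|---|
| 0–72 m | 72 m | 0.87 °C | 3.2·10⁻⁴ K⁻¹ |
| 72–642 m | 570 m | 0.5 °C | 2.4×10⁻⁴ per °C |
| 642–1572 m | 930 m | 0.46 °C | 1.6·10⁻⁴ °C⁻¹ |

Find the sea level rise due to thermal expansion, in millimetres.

0–72 m: 3.2×10⁻⁴ × 72 × 0.87 = 0.0200448 m
Layer 2: 0.5 × 2.4×10⁻⁴ × 570 = 0.06840 m
0.46 × 930 × 1.6×10⁻⁴ = 0.068448 m
Δh = 0.0200448 + 0.06840 + 0.068448 = 0.1568928 m

Δh = 157 mm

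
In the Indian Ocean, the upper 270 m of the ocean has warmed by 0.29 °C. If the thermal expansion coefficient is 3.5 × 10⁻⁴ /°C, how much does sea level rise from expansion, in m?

Δh = αΔT·H = 3.5×10⁻⁴ × 0.29 × 270 = 0.027405 m

about 0.0274 m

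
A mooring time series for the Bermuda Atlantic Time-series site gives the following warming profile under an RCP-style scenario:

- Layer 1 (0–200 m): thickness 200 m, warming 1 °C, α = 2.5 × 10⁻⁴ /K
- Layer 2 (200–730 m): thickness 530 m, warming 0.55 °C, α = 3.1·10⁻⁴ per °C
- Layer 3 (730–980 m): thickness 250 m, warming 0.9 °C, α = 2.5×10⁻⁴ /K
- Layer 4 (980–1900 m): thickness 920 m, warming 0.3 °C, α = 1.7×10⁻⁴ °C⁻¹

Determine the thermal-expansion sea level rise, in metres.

Layer 1: 1 × 200 × 2.5×10⁻⁴ = 0.05000 m
200–730 m: 0.55 × 3.1×10⁻⁴ × 530 = 0.090365 m
0.9 × 250 × 2.5×10⁻⁴ = 0.05625 m
Layer 4: 920 × 1.7×10⁻⁴ × 0.3 = 0.04692 m
Δh = 0.05000 + 0.090365 + 0.05625 + 0.04692 = 0.243535 m

0.24 m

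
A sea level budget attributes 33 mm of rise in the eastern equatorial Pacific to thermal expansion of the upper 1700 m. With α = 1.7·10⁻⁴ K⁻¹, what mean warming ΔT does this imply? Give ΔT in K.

ΔT = Δh/(αH) = 0.033 / (1.7×10⁻⁴ × 1700) ≈ 0.1142 K

about 0.114 K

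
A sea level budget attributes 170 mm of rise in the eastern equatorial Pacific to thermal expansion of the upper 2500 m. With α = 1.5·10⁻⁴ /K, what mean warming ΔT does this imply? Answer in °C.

ΔT = Δh/(αH) = 0.17 / (1.5×10⁻⁴ × 2500) ≈ 0.4533 °C

ΔT ≈ 0.453 °C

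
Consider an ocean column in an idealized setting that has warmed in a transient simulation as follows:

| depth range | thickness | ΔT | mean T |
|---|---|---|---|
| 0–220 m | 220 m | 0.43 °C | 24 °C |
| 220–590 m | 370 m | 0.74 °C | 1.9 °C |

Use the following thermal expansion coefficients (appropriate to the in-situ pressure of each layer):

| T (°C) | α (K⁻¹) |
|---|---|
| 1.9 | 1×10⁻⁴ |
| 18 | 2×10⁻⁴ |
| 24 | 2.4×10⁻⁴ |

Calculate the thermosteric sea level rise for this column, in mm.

about 50.1 mm

Layer 1 at 24 °C → α = 2.4×10⁻⁴ K⁻¹
Layer 2 at 1.9 °C → α = 1×10⁻⁴ K⁻¹
0–220 m: 2.4×10⁻⁴ × 0.43 × 220 = 0.022704 m
220–590 m: 1×10⁻⁴ × 370 × 0.74 = 0.02738 m
Δh = 0.022704 + 0.02738 = 0.050084 m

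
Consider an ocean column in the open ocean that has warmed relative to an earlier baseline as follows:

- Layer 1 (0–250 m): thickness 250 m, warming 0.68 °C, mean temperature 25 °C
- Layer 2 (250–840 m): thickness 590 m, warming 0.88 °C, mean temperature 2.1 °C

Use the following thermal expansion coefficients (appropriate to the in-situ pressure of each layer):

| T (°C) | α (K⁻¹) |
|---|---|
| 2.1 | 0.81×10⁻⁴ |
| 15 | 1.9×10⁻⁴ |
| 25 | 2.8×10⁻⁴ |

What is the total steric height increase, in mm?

Layer 1 at 25 °C → α = 2.8×10⁻⁴ K⁻¹
Layer 2 at 2.1 °C → α = 0.81×10⁻⁴ K⁻¹
250 × 2.8×10⁻⁴ × 0.68 = 0.04760 m
Layer 2: 0.81×10⁻⁴ × 590 × 0.88 = 0.0420552 m
Δh = 0.04760 + 0.0420552 = 0.0896552 m

Δh ≈ 90 mm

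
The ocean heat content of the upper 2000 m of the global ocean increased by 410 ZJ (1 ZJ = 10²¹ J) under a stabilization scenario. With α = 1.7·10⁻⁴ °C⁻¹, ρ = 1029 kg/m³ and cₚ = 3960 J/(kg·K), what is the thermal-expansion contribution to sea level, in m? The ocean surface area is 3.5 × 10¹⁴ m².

about 0.0489 m

Per unit area: Q = 410×10²¹ / (3.5×10¹⁴) ≈ 1.171×10⁹ J/m²
Δh = αQ/(ρcₚ) = 1.7×10⁻⁴ × 1.171×10⁹ / (1029 × 3960) ≈ 0.048853 m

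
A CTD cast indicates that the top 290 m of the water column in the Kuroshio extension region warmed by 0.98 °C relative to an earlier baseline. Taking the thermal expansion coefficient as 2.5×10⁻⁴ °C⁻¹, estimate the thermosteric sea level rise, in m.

0.071 m

Δh = αΔT·H = 2.5×10⁻⁴ × 0.98 × 290 = 0.07105 m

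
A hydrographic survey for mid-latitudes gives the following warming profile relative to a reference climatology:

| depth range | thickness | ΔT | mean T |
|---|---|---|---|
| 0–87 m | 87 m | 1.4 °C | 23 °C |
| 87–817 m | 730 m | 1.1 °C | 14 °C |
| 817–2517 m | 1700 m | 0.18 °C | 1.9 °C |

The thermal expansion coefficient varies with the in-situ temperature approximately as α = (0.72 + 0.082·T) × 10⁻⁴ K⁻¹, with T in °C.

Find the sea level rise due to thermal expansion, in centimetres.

21 cm of thermosteric rise

Layer 1: α = (0.72 + 0.082×23)×10⁻⁴ = 2.606×10⁻⁴ K⁻¹
Layer 2: α = (0.72 + 0.082×14)×10⁻⁴ = 1.868×10⁻⁴ K⁻¹
Layer 3: α = (0.72 + 0.082×1.9)×10⁻⁴ = 0.8758×10⁻⁴ K⁻¹
0–87 m: 1.4 × 87 × 2.606×10⁻⁴ = 0.03174108 m
730 × 1.868×10⁻⁴ × 1.1 = 0.1500004 m
Layer 3: 1700 × 0.18 × 0.8758×10⁻⁴ = 0.02679948 m
Δh = 0.03174108 + 0.1500004 + 0.02679948 = 0.20854096 m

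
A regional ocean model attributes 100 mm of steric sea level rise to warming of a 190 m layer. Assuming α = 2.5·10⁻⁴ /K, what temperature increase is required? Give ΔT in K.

ΔT ≈ 2.11 K

ΔT = Δh/(αH) = 0.1 / (2.5×10⁻⁴ × 190) ≈ 2.105 K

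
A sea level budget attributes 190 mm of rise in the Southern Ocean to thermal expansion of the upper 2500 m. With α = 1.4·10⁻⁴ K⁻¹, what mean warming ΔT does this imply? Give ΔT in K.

ΔT = Δh/(αH) = 0.19 / (1.4×10⁻⁴ × 2500) ≈ 0.5429 K

0.543 K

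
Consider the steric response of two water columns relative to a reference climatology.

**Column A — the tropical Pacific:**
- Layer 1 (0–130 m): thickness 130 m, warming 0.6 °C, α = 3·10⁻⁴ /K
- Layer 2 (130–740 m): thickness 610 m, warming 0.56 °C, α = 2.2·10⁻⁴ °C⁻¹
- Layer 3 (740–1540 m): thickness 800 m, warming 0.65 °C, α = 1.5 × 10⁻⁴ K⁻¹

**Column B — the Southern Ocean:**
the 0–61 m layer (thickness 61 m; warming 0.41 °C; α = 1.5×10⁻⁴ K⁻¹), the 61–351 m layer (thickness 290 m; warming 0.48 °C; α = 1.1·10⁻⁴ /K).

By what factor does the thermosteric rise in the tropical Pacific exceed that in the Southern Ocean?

A 130 × 3×10⁻⁴ × 0.6 = 0.02340 m
A 130–740 m: 610 × 2.2×10⁻⁴ × 0.56 = 0.075152 m
A 1.5×10⁻⁴ × 0.65 × 800 = 0.07800 m
A total: 0.176552 m
B 61 × 0.41 × 1.5×10⁻⁴ = 0.0037515 m
B Layer 2: 290 × 1.1×10⁻⁴ × 0.48 = 0.015312 m
B total: 0.0190635 m
Ratio: 0.176552 / 0.0190635 ≈ 9.261

a factor of 9.26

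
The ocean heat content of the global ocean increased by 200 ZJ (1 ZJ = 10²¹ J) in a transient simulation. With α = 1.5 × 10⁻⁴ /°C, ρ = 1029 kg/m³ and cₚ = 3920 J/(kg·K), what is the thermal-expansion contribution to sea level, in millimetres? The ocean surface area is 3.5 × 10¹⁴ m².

Δh ≈ 21.2 mm

Per unit area: Q = 200×10²¹ / (3.5×10¹⁴) ≈ 5.714×10⁸ J/m²
Δh = αQ/(ρcₚ) = 1.5×10⁻⁴ × 5.714×10⁸ / (1029 × 3920) ≈ 0.021249 m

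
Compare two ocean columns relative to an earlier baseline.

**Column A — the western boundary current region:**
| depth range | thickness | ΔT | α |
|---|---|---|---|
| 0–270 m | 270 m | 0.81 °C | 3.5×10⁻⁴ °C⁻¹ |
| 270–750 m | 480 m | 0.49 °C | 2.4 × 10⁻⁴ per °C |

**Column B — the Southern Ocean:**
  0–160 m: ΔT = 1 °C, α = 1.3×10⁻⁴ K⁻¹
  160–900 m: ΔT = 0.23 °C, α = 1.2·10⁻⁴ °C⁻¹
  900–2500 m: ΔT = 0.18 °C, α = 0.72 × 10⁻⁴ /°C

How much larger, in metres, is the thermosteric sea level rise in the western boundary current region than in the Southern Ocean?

A 270 × 3.5×10⁻⁴ × 0.81 = 0.076545 m
A Layer 2: 480 × 0.49 × 2.4×10⁻⁴ = 0.056448 m
A total: 0.132993 m
B 1 × 160 × 1.3×10⁻⁴ = 0.02080 m
B 160–900 m: 740 × 0.23 × 1.2×10⁻⁴ = 0.020424 m
B Layer 3: 0.18 × 0.72×10⁻⁴ × 1600 = 0.020736 m
B total: 0.06196 m
Difference: 0.132993 − 0.06196 = 0.071033 m

Δh_A − Δh_B ≈ 0.0710 m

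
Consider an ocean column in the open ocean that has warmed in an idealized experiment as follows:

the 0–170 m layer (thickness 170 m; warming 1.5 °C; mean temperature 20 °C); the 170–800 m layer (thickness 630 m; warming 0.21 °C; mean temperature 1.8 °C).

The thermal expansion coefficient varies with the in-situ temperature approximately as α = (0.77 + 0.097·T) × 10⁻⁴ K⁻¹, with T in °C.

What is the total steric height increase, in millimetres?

Layer 1: α = (0.77 + 0.097×20)×10⁻⁴ = 2.71×10⁻⁴ K⁻¹
Layer 2: α = (0.77 + 0.097×1.8)×10⁻⁴ = 0.9446×10⁻⁴ K⁻¹
1.5 × 170 × 2.71×10⁻⁴ = 0.069105 m
Layer 2: 630 × 0.21 × 0.9446×10⁻⁴ = 0.012497058 m
Δh = 0.069105 + 0.012497058 = 0.081602058 m

81.6 mm of thermosteric rise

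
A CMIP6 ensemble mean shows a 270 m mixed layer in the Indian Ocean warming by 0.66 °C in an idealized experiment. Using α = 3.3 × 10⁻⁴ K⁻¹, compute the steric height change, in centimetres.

Δh = αΔT·H = 3.3×10⁻⁴ × 0.66 × 270 = 0.058806 m

Δh = 5.88 cm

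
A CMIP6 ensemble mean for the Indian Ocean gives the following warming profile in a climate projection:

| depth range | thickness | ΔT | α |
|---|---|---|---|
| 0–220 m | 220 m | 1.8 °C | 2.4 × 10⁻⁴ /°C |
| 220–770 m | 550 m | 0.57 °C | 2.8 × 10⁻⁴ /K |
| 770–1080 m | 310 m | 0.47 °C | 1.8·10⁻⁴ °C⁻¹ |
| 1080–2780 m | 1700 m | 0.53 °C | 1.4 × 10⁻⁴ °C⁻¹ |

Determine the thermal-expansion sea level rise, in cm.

33.5 cm of thermosteric rise

220 × 2.4×10⁻⁴ × 1.8 = 0.09504 m
2.8×10⁻⁴ × 550 × 0.57 = 0.08778 m
770–1080 m: 0.47 × 310 × 1.8×10⁻⁴ = 0.026226 m
1080–2780 m: 1.4×10⁻⁴ × 0.53 × 1700 = 0.12614 m
Δh = 0.09504 + 0.08778 + 0.026226 + 0.12614 = 0.335186 m ≈ 33.5 cm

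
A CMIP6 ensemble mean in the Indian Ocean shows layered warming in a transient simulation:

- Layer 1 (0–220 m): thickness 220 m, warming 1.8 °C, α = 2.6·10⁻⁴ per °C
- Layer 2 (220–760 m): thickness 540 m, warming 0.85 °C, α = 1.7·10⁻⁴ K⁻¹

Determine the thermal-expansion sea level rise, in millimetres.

Layer 1: 1.8 × 2.6×10⁻⁴ × 220 = 0.10296 m
Layer 2: 0.85 × 1.7×10⁻⁴ × 540 = 0.07803 m
Δh = 0.10296 + 0.07803 = 0.18099 m

Δh = 180 mm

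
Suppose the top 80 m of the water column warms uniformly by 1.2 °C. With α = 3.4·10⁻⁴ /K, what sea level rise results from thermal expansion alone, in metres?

Δh = 0.0326 m

Δh = αΔT·H = 3.4×10⁻⁴ × 1.2 × 80 = 0.03264 m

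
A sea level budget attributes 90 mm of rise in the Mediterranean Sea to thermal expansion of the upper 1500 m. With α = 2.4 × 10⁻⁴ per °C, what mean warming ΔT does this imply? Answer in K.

ΔT = Δh/(αH) = 0.09 / (2.4×10⁻⁴ × 1500) = 0.2500 K

ΔT ≈ 0.250 K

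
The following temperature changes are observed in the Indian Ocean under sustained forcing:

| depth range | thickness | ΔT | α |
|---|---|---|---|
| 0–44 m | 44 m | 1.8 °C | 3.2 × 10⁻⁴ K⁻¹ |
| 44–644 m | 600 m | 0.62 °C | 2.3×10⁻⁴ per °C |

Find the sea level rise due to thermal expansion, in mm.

Δh = 111 mm

Layer 1: 1.8 × 3.2×10⁻⁴ × 44 = 0.025344 m
Layer 2: 0.62 × 600 × 2.3×10⁻⁴ = 0.08556 m
Δh = 0.025344 + 0.08556 = 0.110904 m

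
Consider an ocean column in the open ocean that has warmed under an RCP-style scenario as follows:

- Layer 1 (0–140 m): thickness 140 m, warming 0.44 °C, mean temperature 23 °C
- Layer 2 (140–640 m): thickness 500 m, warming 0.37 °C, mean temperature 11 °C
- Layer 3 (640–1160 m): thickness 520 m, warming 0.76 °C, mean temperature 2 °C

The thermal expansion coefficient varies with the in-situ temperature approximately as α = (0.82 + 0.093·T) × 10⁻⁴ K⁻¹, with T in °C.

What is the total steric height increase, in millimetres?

92 mm of thermosteric rise

Layer 1: α = (0.82 + 0.093×23)×10⁻⁴ = 2.959×10⁻⁴ K⁻¹
Layer 2: α = (0.82 + 0.093×11)×10⁻⁴ = 1.843×10⁻⁴ K⁻¹
Layer 3: α = (0.82 + 0.093×2)×10⁻⁴ = 1.006×10⁻⁴ K⁻¹
Layer 1: 0.44 × 140 × 2.959×10⁻⁴ = 0.01822744 m
0.37 × 500 × 1.843×10⁻⁴ = 0.0340955 m
640–1160 m: 1.006×10⁻⁴ × 0.76 × 520 = 0.03975712 m
Δh = 0.01822744 + 0.0340955 + 0.03975712 = 0.09208006 m ≈ 92 mm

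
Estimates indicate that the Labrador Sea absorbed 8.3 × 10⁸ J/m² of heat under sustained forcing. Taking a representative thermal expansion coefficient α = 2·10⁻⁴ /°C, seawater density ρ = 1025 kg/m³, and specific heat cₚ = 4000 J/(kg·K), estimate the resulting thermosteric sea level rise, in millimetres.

Δh = αQ/(ρcₚ) = 2×10⁻⁴ × 8.3×10⁸ / (1025 × 4000) ≈ 0.040488 m

40.5 mm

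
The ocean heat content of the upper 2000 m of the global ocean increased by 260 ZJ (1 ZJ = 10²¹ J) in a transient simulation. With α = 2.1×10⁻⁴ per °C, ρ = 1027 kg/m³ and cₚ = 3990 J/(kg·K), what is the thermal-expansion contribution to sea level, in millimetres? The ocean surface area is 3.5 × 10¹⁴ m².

Per unit area: Q = 260×10²¹ / (3.5×10¹⁴) ≈ 7.429×10⁸ J/m²
Δh = αQ/(ρcₚ) = 2.1×10⁻⁴ × 7.429×10⁸ / (1027 × 3990) ≈ 0.038072 m

38.1 mm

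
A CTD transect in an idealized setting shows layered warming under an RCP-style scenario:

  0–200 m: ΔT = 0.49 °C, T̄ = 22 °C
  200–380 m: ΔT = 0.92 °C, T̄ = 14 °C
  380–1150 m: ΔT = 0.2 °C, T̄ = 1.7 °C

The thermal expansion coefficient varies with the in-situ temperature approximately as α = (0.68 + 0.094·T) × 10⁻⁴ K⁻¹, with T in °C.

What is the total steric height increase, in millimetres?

Layer 1: α = (0.68 + 0.094×22)×10⁻⁴ = 2.748×10⁻⁴ K⁻¹
Layer 2: α = (0.68 + 0.094×14)×10⁻⁴ = 1.996×10⁻⁴ K⁻¹
Layer 3: α = (0.68 + 0.094×1.7)×10⁻⁴ = 0.8398×10⁻⁴ K⁻¹
Layer 1: 2.748×10⁻⁴ × 200 × 0.49 = 0.0269304 m
Layer 2: 180 × 1.996×10⁻⁴ × 0.92 = 0.03305376 m
380–1150 m: 0.8398×10⁻⁴ × 0.2 × 770 = 0.01293292 m
Δh = 0.0269304 + 0.03305376 + 0.01293292 = 0.07291708 m ≈ 72.9 mm

about 72.9 mm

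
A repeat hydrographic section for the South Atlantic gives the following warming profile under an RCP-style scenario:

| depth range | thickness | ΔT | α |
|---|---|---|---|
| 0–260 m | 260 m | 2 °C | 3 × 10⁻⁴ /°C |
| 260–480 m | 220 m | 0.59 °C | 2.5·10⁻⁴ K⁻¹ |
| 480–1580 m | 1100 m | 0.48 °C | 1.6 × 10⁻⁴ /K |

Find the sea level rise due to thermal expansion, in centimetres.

about 27 cm

0–260 m: 3×10⁻⁴ × 260 × 2 = 0.15600 m
220 × 0.59 × 2.5×10⁻⁴ = 0.03245 m
1.6×10⁻⁴ × 1100 × 0.48 = 0.08448 m
Δh = 0.15600 + 0.03245 + 0.08448 = 0.27293 m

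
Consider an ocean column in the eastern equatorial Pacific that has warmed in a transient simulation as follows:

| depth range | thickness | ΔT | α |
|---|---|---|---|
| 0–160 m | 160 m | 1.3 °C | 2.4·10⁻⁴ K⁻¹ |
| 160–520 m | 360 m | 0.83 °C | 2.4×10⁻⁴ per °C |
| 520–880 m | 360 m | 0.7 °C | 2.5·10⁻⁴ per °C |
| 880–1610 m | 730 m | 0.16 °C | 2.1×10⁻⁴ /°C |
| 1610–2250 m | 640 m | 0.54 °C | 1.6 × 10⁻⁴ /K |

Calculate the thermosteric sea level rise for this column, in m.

0.26 m of thermosteric rise

0–160 m: 2.4×10⁻⁴ × 1.3 × 160 = 0.04992 m
360 × 2.4×10⁻⁴ × 0.83 = 0.071712 m
520–880 m: 2.5×10⁻⁴ × 0.7 × 360 = 0.06300 m
880–1610 m: 2.1×10⁻⁴ × 730 × 0.16 = 0.024528 m
0.54 × 640 × 1.6×10⁻⁴ = 0.055296 m
Δh = 0.04992 + 0.071712 + 0.06300 + 0.024528 + 0.055296 = 0.264456 m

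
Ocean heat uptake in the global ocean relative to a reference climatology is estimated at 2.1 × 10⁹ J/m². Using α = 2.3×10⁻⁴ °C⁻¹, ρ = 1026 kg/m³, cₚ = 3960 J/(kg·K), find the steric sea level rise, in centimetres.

Δh = αQ/(ρcₚ) = 2.3×10⁻⁴ × 2.1×10⁹ / (1026 × 3960) ≈ 0.11888 m

Δh ≈ 12 cm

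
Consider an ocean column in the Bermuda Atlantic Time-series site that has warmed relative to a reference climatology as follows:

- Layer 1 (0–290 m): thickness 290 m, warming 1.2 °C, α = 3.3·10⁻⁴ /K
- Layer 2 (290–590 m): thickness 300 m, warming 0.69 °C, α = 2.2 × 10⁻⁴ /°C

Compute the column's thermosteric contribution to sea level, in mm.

about 160 mm

0–290 m: 290 × 1.2 × 3.3×10⁻⁴ = 0.11484 m
Layer 2: 0.69 × 300 × 2.2×10⁻⁴ = 0.04554 m
Δh = 0.11484 + 0.04554 = 0.16038 m ≈ 160 mm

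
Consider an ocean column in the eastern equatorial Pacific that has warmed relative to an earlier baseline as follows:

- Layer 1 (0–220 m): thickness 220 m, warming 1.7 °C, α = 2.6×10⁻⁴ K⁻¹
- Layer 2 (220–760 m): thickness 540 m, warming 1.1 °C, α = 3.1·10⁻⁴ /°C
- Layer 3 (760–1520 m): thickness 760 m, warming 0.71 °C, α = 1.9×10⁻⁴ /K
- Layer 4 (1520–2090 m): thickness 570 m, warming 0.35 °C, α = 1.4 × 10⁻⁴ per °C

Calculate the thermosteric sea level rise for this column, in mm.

412 mm

Layer 1: 220 × 1.7 × 2.6×10⁻⁴ = 0.09724 m
540 × 1.1 × 3.1×10⁻⁴ = 0.18414 m
760–1520 m: 760 × 0.71 × 1.9×10⁻⁴ = 0.102524 m
1520–2090 m: 1.4×10⁻⁴ × 0.35 × 570 = 0.02793 m
Δh = 0.09724 + 0.18414 + 0.102524 + 0.02793 = 0.411834 m ≈ 412 mm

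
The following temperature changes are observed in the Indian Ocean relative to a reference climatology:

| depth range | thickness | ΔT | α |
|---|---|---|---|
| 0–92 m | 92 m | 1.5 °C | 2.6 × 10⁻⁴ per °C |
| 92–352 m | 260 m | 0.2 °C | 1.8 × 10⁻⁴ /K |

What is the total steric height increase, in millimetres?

1.5 × 2.6×10⁻⁴ × 92 = 0.03588 m
Layer 2: 1.8×10⁻⁴ × 0.2 × 260 = 0.00936 m
Δh = 0.03588 + 0.00936 = 0.04524 m

about 45 mm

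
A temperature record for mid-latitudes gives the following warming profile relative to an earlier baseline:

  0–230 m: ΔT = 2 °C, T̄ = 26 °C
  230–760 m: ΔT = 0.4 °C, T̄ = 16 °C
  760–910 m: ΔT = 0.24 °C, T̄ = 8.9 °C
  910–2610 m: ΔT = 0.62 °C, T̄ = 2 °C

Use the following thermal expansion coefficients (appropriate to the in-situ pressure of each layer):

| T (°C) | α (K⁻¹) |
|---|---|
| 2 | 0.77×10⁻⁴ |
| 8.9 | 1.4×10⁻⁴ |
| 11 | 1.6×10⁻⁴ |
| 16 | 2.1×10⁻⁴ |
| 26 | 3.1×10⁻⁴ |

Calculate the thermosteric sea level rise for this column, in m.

Layer 1 at 26 °C → α = 3.1×10⁻⁴ K⁻¹
Layer 2 at 16 °C → α = 2.1×10⁻⁴ K⁻¹
Layer 3 at 8.9 °C → α = 1.4×10⁻⁴ K⁻¹
Layer 4 at 2 °C → α = 0.77×10⁻⁴ K⁻¹
3.1×10⁻⁴ × 2 × 230 = 0.14260 m
0.4 × 2.1×10⁻⁴ × 530 = 0.04452 m
760–910 m: 150 × 1.4×10⁻⁴ × 0.24 = 0.00504 m
910–2610 m: 1700 × 0.77×10⁻⁴ × 0.62 = 0.081158 m
Δh = 0.14260 + 0.04452 + 0.00504 + 0.081158 = 0.273318 m

about 0.273 m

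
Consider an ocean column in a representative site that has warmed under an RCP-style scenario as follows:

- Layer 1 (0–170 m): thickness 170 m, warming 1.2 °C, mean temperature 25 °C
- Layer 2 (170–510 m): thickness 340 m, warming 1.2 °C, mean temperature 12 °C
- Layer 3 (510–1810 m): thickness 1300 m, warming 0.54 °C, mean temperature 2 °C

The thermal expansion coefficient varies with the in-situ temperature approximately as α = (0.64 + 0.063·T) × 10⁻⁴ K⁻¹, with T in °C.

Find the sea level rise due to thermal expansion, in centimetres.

Layer 1: α = (0.64 + 0.063×25)×10⁻⁴ = 2.215×10⁻⁴ K⁻¹
Layer 2: α = (0.64 + 0.063×12)×10⁻⁴ = 1.396×10⁻⁴ K⁻¹
Layer 3: α = (0.64 + 0.063×2)×10⁻⁴ = 0.766×10⁻⁴ K⁻¹
1.2 × 2.215×10⁻⁴ × 170 = 0.045186 m
170–510 m: 1.2 × 1.396×10⁻⁴ × 340 = 0.0569568 m
510–1810 m: 1300 × 0.54 × 0.766×10⁻⁴ = 0.0537732 m
Δh = 0.045186 + 0.0569568 + 0.0537732 = 0.155916 m

Δh = 15.6 cm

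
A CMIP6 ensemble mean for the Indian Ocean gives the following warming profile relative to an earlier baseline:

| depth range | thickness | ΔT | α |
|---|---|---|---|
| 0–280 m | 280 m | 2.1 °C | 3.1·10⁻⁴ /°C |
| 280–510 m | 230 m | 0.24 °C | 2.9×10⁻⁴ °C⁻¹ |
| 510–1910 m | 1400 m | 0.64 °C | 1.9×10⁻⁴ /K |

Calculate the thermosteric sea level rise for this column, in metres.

280 × 2.1 × 3.1×10⁻⁴ = 0.18228 m
280–510 m: 2.9×10⁻⁴ × 230 × 0.24 = 0.016008 m
1400 × 1.9×10⁻⁴ × 0.64 = 0.17024 m
Δh = 0.18228 + 0.016008 + 0.17024 = 0.368528 m ≈ 0.369 m

0.369 m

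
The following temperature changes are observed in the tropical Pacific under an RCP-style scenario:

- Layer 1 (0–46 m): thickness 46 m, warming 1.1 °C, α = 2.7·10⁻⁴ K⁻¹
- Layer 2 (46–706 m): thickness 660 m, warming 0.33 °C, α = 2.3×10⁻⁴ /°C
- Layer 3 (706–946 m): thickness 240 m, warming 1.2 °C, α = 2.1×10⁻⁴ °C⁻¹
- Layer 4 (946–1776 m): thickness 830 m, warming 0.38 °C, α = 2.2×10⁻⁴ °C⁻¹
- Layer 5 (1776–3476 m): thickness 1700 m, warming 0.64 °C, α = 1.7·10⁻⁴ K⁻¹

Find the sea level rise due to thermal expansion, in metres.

Δh ≈ 0.38 m

Layer 1: 2.7×10⁻⁴ × 46 × 1.1 = 0.013662 m
46–706 m: 660 × 0.33 × 2.3×10⁻⁴ = 0.050094 m
1.2 × 240 × 2.1×10⁻⁴ = 0.06048 m
0.38 × 2.2×10⁻⁴ × 830 = 0.069388 m
1.7×10⁻⁴ × 0.64 × 1700 = 0.18496 m
Δh = 0.013662 + 0.050094 + 0.06048 + 0.069388 + 0.18496 = 0.378584 m ≈ 0.38 m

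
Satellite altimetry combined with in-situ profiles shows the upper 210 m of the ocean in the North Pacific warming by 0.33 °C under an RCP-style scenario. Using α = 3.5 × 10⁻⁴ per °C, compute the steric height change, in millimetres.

Δh ≈ 24.3 mm

Δh = αΔT·H = 3.5×10⁻⁴ × 0.33 × 210 = 0.024255 m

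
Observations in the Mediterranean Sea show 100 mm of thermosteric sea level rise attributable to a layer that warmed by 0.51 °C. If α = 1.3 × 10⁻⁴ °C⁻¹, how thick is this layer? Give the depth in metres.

H = Δh/(αΔT) = 0.1 / (1.3×10⁻⁴ × 0.51) ≈ 1508 m

H ≈ 1510 m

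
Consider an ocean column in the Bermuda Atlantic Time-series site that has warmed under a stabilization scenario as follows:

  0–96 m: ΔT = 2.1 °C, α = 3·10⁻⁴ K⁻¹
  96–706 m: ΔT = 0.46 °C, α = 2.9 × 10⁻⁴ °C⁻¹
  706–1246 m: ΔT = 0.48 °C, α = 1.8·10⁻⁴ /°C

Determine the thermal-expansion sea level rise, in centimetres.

19 cm

2.1 × 96 × 3×10⁻⁴ = 0.06048 m
96–706 m: 2.9×10⁻⁴ × 610 × 0.46 = 0.081374 m
Layer 3: 0.48 × 1.8×10⁻⁴ × 540 = 0.046656 m
Δh = 0.06048 + 0.081374 + 0.046656 = 0.18851 m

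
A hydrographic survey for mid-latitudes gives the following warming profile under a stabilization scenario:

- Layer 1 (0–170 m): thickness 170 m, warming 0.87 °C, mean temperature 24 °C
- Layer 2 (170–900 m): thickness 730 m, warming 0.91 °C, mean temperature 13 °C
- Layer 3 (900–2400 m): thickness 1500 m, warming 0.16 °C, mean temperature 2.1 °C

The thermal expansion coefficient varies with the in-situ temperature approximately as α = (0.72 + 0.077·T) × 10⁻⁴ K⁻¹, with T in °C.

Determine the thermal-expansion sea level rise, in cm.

about 17.3 cm

Layer 1: α = (0.72 + 0.077×24)×10⁻⁴ = 2.568×10⁻⁴ K⁻¹
Layer 2: α = (0.72 + 0.077×13)×10⁻⁴ = 1.721×10⁻⁴ K⁻¹
Layer 3: α = (0.72 + 0.077×2.1)×10⁻⁴ = 0.8817×10⁻⁴ K⁻¹
0–170 m: 0.87 × 170 × 2.568×10⁻⁴ = 0.03798072 m
Layer 2: 730 × 1.721×10⁻⁴ × 0.91 = 0.11432603 m
Layer 3: 1500 × 0.8817×10⁻⁴ × 0.16 = 0.0211608 m
Δh = 0.03798072 + 0.11432603 + 0.0211608 = 0.17346755 m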